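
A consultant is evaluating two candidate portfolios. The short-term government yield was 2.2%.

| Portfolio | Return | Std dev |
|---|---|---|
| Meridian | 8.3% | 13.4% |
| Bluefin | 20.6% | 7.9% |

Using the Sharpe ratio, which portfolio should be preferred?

Meridian: Sharpe ratio = (8.3% − 2.2%) / 13.4% = 0.455
Bluefin: Sharpe ratio = (20.6% − 2.2%) / 7.9% = 2.329
Highest: Bluefin (2.329).

Bluefin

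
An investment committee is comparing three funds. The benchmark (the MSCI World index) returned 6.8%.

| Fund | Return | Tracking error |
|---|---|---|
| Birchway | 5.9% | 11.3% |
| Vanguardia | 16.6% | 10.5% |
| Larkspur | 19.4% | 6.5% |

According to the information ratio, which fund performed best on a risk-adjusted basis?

Larkspur

Birchway: IR = (5.9% − 6.8%) / 11.3% = -0.080
Vanguardia: IR = (16.6% − 6.8%) / 10.5% = 0.933
Larkspur: IR = (19.4% − 6.8%) / 6.5% = 1.938
Highest: Larkspur (1.938).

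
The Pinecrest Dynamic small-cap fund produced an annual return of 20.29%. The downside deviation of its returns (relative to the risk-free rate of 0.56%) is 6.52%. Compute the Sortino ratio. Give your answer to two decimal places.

3.03

Sortino = (Rp − Rf) / σd = (20.29% − 0.56%) / 6.52% = 19.73% / 6.52% = 3.0261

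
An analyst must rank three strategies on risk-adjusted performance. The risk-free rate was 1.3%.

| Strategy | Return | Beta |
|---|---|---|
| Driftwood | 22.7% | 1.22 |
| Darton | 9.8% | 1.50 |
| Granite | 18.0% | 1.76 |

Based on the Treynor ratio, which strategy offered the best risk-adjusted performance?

Driftwood: Treynor = (22.7% − 1.3%) / 1.22 = 17.541
Darton: Treynor = (9.8% − 1.3%) / 1.50 = 5.667
Granite: Treynor = (18.0% − 1.3%) / 1.76 = 9.489
Highest: Driftwood (17.541).

Driftwood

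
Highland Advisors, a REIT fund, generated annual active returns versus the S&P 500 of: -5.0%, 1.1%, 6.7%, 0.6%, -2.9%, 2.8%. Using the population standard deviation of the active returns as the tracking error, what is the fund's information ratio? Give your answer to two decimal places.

μ = (-5 + 1.1 + 6.7 + 0.6 − 2.9 + 2.8) / 6 = 3.30 / 6 = 0.5500%
Population std dev = √[85.8950 / 6] = 3.7836%
IR = μ / tracking error = 0.5500 / 3.7836 = 0.1454

0.15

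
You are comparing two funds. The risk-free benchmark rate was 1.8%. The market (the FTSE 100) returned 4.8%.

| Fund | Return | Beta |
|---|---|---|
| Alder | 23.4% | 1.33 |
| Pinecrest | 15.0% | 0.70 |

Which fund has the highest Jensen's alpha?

Alder

Alder: α = 23.4% − [1.8% + 1.33 × (4.8% − 1.8%)] = 17.610
Pinecrest: α = 15.0% − [1.8% + 0.70 × (4.8% − 1.8%)] = 11.100
Highest: Alder (17.610).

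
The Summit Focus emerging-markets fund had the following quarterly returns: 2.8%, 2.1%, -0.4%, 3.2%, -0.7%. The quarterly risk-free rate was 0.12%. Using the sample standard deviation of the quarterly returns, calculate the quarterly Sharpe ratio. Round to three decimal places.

r̄ = (2.8 + 2.1 − 0.4 + 3.2 − 0.7) / 5 = 7.00 / 5 = 1.4000%
Sample σ = √[Σ(r − r̄)² / 4] = √[13.3400 / 4] = √3.3350 = 1.8262%
Sharpe = (r̄ − rf) / σ = (1.4000 − 0.12) / 1.8262 = 1.2800 / 1.8262 = 0.7009

0.701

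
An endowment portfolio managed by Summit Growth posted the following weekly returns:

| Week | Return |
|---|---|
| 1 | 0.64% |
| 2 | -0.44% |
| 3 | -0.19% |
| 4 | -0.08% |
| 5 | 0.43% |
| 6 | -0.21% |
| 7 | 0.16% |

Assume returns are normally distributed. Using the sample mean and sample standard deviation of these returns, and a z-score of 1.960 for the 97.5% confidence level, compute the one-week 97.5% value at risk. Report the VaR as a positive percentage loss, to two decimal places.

Mean return r̄ = 0.310 / 7 = 0.0443%
Sample std dev = √[0.8866 / 6] = 0.3844%
VaR = −(r̄ − z·σ) = −(0.0443 − 1.960 × 0.3844) = −(-0.7091) = 0.7091%

0.71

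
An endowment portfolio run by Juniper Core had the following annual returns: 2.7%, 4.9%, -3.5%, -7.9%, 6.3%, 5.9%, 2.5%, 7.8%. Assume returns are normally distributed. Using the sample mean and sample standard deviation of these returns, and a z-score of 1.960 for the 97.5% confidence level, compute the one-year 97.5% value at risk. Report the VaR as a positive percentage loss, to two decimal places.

8.24

r̄ = (2.7 + 4.9 − 3.5 − 7.9 + 6.3 + 5.9 + 2.5 + 7.8) / 8 = 18.70 / 8 = 2.3375%
Sample std dev = √[203.8388 / 7] = 5.3963%
VaR = −(r̄ − z·σ) = −(2.3375 − 1.960 × 5.3963) = −(-8.2392) = 8.2392%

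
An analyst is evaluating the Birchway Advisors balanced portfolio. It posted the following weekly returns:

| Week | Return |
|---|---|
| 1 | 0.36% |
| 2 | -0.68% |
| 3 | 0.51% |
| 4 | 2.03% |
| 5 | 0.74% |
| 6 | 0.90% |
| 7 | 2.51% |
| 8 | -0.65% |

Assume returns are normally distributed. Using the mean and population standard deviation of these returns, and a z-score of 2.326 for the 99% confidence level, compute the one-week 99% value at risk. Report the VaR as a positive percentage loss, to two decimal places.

μ = (0.36 − 0.68 + 0.51 + 2.03 + 0.74 + 0.9 + 2.51 − 0.65) / 8 = 5.720 / 8 = 0.7150%
Population σ = √[Σ(r − μ)² / 8] = √[8.9634 / 8] = √1.1204 = 1.0585%
VaR = −(μ − z·σ) = −(0.7150 − 2.326 × 1.0585) = −(-1.7471) = 1.7471%

1.75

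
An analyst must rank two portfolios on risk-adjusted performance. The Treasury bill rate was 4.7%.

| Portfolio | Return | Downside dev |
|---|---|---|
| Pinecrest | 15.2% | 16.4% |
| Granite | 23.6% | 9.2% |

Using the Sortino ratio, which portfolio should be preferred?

Granite

Pinecrest: Sortino ratio = (15.2% − 4.7%) / 16.4% = 0.640
Granite: Sortino ratio = (23.6% − 4.7%) / 9.2% = 2.054
Highest: Granite (2.054).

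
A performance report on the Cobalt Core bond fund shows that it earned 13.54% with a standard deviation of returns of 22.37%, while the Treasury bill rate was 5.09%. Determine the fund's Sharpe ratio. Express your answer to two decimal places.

0.38

Sharpe = (Rp − Rf) / σp = (13.54% − 5.09%) / 22.37% = 8.45% / 22.37% = 0.3777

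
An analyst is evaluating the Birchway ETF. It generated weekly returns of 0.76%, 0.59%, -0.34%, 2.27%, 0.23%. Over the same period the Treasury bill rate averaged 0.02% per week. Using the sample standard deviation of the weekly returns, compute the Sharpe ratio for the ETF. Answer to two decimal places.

Mean return r̄ = 3.510 / 5 = 0.7020%
Σ(r − r̄)² = 3.7831; sample σ = √(3.7831/4) = 0.9725%
Sharpe = (r̄ − rf) / σ = (0.7020 − 0.02) / 0.9725 = 0.6820 / 0.9725 = 0.7013

0.70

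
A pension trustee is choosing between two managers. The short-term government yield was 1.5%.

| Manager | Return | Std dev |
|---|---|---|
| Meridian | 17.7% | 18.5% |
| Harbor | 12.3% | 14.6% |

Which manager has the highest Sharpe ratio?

Meridian: Sharpe ratio = (17.7% − 1.5%) / 18.5% = 0.876
Harbor: Sharpe ratio = (12.3% − 1.5%) / 14.6% = 0.740
Highest: Meridian (0.876).

Meridian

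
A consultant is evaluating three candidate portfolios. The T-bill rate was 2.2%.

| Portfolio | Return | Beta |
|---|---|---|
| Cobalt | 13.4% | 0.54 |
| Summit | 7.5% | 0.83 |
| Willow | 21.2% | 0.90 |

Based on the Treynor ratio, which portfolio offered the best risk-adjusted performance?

Cobalt: Treynor = (13.4% − 2.2%) / 0.54 = 20.741
Summit: Treynor = (7.5% − 2.2%) / 0.83 = 6.386
Willow: Treynor = (21.2% − 2.2%) / 0.90 = 21.111
Highest: Willow (21.111).

Willow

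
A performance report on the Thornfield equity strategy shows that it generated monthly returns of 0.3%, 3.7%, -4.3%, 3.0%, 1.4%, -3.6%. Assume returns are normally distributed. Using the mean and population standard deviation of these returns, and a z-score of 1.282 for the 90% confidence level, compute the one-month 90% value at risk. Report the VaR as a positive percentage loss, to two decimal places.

3.84

Mean return μ = 0.50 / 6 = 0.0833%
Σ(r − μ)² = 56.1483; population σ = √(56.1483/6) = 3.0591%
VaR = −(μ − z·σ) = −(0.0833 − 1.282 × 3.0591) = −(-3.8385) = 3.8385%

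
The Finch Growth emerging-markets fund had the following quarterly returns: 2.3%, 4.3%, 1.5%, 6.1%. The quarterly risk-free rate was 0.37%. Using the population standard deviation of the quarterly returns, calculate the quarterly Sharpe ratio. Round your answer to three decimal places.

r̄ = (2.3 + 4.3 + 1.5 + 6.1) / 4 = 3.5500%
Population std dev = √[12.8300 / 4] = 1.7909%
Sharpe = (r̄ − rf) / σ = (3.5500 − 0.37) / 1.7909 = 3.1800 / 1.7909 = 1.7756

1.776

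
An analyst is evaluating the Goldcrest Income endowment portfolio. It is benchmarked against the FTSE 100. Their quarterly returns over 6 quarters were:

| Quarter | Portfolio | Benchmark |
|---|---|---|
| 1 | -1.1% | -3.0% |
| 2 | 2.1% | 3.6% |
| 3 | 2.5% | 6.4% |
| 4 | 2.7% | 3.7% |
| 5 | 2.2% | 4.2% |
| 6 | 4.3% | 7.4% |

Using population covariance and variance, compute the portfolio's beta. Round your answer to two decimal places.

0.46

r̄p = 2.1167%,  r̄m = 3.7167%
Cov = Σ(rp − r̄p)(rm − r̄m) / 6 = 5.1181
Var(rm) = Σ(rm − r̄m)² / 6 = 11.0214
β = Cov / Var = 5.1181 / 11.0214 = 0.4644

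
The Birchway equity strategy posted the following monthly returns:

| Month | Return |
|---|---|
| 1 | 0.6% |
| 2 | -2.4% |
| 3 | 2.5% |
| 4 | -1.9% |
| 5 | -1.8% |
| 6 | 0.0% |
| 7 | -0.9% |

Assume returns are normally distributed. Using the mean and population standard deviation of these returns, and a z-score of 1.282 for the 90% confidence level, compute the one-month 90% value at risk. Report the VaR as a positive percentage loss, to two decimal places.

2.60

Mean return μ = -3.90 / 7 = -0.5571%
Population std dev = √[17.8571 / 7] = 1.5972%
VaR = −(μ − z·σ) = −(-0.5571 − 1.282 × 1.5972) = −(-2.6047) = 2.6047%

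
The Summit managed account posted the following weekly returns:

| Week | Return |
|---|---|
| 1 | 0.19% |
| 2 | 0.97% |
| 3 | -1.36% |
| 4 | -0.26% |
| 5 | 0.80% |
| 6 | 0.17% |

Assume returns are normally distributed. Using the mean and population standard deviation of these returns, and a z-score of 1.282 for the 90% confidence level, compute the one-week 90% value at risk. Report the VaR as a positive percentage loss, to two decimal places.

0.90

Mean return r̄ = 0.510 / 6 = 0.0850%
Σ(r − r̄)² = 3.5198; population σ = √(3.5198/6) = 0.7659%
VaR = −(r̄ − z·σ) = −(0.0850 − 1.282 × 0.7659) = −(-0.8969) = 0.8969%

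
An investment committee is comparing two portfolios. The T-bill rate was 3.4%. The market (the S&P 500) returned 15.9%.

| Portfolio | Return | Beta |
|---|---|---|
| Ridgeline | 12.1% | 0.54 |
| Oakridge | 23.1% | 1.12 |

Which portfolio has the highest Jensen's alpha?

Oakridge

Ridgeline: α = 12.1% − [3.4% + 0.54 × (15.9% − 3.4%)] = 1.950
Oakridge: α = 23.1% − [3.4% + 1.12 × (15.9% − 3.4%)] = 5.700
Highest: Oakridge (5.700).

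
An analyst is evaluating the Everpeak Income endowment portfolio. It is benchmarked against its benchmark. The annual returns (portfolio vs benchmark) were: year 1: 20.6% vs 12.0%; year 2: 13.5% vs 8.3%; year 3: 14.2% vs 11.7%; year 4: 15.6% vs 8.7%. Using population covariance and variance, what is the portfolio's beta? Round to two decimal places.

0.96

r̄p = 15.9750%,  r̄m = 10.1750%
Cov = Σ(rp − r̄p)(rm − r̄m) / 4 = 2.7319
Var(rm) = Σ(rm − r̄m)² / 4 = 2.8369
β = Cov / Var = 2.7319 / 2.8369 = 0.9630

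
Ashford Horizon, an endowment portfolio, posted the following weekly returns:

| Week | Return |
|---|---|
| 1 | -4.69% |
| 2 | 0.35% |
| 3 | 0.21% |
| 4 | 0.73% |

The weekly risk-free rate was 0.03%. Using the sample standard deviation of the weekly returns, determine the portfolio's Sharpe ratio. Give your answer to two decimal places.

-0.34

Mean return r̄ = -3.400 / 4 = -0.8500%
Sample std dev = √[19.8056 / 3] = 2.5694%
Sharpe = (r̄ − rf) / σ = (-0.8500 − 0.03) / 2.5694 = -0.8800 / 2.5694 = -0.3425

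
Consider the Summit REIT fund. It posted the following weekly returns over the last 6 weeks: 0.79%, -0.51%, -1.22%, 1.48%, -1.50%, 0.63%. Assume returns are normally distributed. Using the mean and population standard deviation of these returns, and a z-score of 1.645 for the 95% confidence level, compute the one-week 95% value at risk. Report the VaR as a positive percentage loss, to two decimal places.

1.86

r̄ = (0.79 − 0.51 − 1.22 + 1.48 − 1.5 + 0.63) / 6 = -0.330 / 6 = -0.0550%
Population σ = √[Σ(r − r̄)² / 6] = √[7.1918 / 6] = √1.1986 = 1.0948%
VaR = −(r̄ − z·σ) = −(-0.0550 − 1.645 × 1.0948) = −(-1.8559) = 1.8559%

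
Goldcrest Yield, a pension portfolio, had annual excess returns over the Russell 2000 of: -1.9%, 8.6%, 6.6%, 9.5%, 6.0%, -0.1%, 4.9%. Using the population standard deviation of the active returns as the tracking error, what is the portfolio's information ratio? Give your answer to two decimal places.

1.21

μ = (-1.9 + 8.6 + 6.6 + 9.5 + 6 − 0.1 + 4.9) / 7 = 33.60 / 7 = 4.8000%
Σ(r − μ)² = (-1.9 − 4.8000)² + (8.6 − 4.8000)² + … = 110.1200
population σ = √(110.1200 / 7) = √15.7314 = 3.9663%
IR = μ / tracking error = 4.8000 / 3.9663 = 1.2102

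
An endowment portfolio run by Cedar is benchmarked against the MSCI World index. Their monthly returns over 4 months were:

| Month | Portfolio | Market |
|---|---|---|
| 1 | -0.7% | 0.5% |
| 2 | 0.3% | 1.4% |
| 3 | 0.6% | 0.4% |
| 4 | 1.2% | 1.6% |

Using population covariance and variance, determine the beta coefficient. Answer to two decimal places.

0.77

r̄p = 0.3500%,  r̄m = 0.9750%
Cov = Σ(rp − r̄p)(rm − r̄m) / 4 = 0.2163
Var(rm) = Σ(rm − r̄m)² / 4 = 0.2819
β = Cov / Var = 0.2163 / 0.2819 = 0.7673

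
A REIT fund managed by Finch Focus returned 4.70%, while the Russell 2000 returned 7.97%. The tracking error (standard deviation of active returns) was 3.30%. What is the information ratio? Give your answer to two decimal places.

-0.99

IR = (Rp − Rb) / TE = (4.70% − 7.97%) / 3.30% = -3.27% / 3.30% = -0.9909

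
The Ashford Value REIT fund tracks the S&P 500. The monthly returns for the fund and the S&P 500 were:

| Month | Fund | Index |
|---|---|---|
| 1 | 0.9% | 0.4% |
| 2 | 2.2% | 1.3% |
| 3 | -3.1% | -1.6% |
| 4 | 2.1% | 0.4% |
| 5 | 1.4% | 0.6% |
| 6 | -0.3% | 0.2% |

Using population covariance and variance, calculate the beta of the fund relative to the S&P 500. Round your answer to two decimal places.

1.94

r̄p = 0.5333%,  r̄m = 0.2167%
Cov = Σ(rp − r̄p)(rm − r̄m) / 6 = 1.5178
Var(rm) = Σ(rm − r̄m)² / 6 = 0.7814
β = Cov / Var = 1.5178 / 0.7814 = 1.9424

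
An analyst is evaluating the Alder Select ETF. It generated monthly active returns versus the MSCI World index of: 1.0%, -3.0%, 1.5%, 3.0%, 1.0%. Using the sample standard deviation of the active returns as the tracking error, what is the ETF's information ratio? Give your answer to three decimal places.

0.315

μ = (1 − 3 + 1.5 + 3 + 1) / 5 = 3.50 / 5 = 0.7000%
Σ(r − μ)² = (1 − 0.7000)² + (-3 − 0.7000)² + … = 19.8000
σ = √[19.8000 / 4] = 2.2249%
IR = μ / tracking error = 0.7000 / 2.2249 = 0.3146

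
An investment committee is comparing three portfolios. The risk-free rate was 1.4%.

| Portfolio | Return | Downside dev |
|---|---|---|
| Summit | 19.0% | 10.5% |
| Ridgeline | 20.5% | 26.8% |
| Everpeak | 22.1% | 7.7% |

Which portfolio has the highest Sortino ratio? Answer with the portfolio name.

Everpeak

Summit: Sortino ratio = (19.0% − 1.4%) / 10.5% = 1.676
Ridgeline: Sortino ratio = (20.5% − 1.4%) / 26.8% = 0.713
Everpeak: Sortino ratio = (22.1% − 1.4%) / 7.7% = 2.688
Highest: Everpeak (2.688).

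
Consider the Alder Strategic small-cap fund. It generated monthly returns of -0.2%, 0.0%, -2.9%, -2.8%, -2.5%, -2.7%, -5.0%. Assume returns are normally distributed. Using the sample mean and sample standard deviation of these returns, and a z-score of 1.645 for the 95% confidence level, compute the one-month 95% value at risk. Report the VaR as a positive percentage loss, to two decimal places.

5.13

Mean return μ = -16.10 / 7 = -2.3000%
Σ(r − μ)² = (-0.2 − (-2.3000))² + (0 − (-2.3000))² + (-2.9 − (-2.3000))² + … = 17.8000
σ = √[17.8000 / 6] = 1.7224%
VaR = −(μ − z·σ) = −(-2.3000 − 1.645 × 1.7224) = −(-5.1333) = 5.1333%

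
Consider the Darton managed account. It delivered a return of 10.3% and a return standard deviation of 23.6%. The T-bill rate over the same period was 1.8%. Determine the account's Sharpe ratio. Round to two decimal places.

Sharpe = (Rp − Rf) / σp = (10.3% − 1.8%) / 23.6% = 8.50% / 23.6% = 0.3602

0.36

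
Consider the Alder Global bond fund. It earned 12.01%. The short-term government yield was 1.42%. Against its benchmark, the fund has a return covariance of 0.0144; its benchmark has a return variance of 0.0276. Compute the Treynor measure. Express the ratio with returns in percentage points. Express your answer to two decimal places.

20.30

β = Cov / Var = 0.0144 / 0.0276 = 0.5217
Treynor = (Rp − Rf) / β = (12.01% − 1.42%) / 0.5217 = 10.59 / 0.5217 = 20.2990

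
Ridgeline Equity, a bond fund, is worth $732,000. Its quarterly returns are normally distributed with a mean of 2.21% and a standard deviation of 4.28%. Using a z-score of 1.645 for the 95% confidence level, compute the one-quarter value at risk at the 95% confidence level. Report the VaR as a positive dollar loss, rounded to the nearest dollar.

$35,360

Return at the 95% tail: μ − z·σ = 2.21% − 1.645 × 4.28% = 2.21 − 7.0406 = -4.8306%
VaR = −(-4.8306%) × $732,000 = 4.8306% × $732,000 = $35,360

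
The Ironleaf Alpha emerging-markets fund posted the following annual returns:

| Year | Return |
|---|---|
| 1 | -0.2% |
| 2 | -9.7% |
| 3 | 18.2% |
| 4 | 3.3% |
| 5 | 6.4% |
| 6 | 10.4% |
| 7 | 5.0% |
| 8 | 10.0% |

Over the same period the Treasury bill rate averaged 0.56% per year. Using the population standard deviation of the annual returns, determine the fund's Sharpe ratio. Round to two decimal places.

Mean return r̄ = 43.40 / 8 = 5.4250%
Population std dev = √[474.9350 / 8] = 7.7050%
Sharpe = (r̄ − rf) / σ = (5.4250 − 0.56) / 7.7050 = 4.8650 / 7.7050 = 0.6314

0.63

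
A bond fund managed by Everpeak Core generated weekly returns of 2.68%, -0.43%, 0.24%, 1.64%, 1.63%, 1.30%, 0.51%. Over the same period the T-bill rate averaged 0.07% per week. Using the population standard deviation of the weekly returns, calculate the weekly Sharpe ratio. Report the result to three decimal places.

1.047

μ = (2.68 − 0.43 + 0.24 + 1.64 + 1.63 + 1.3 + 0.51) / 7 = 7.570 / 7 = 1.0814%
Σ(r − μ)² = 6.5351; population σ = √(6.5351/7) = 0.9662%
Sharpe = (μ − rf) / σ = (1.0814 − 0.07) / 0.9662 = 1.0114 / 0.9662 = 1.0468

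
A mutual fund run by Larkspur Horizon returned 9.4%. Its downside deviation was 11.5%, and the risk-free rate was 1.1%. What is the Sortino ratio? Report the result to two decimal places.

Sortino = (Rp − Rf) / σd = (9.4% − 1.1%) / 11.5% = 8.30% / 11.5% = 0.7217

0.72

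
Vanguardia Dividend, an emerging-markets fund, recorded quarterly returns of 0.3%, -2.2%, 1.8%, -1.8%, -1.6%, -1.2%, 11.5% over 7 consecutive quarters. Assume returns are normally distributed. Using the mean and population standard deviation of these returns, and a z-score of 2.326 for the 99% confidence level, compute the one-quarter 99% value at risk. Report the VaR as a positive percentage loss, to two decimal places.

μ = (0.3 − 2.2 + 1.8 − 1.8 − 1.6 − 1.2 + 11.5) / 7 = 0.9714%
Σ(r − μ)² = (0.3 − 0.9714)² + (-2.2 − 0.9714)² + … = 141.0543
σ = √[141.0543 / 7] = 4.4889%
VaR = −(μ − z·σ) = −(0.9714 − 2.326 × 4.4889) = −(-9.4698) = 9.4698%

9.47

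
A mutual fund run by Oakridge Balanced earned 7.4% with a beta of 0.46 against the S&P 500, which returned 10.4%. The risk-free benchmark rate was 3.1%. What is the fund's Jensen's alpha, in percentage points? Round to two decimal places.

CAPM expected return = Rf + β(Rm − Rf) = 3.1% + 0.46 × (10.4% − 3.1%) = 3.1 + 0.46 × 7.30 = 6.4580%
Jensen's α = Rp − E[R] = 7.4% − 6.4580% = 0.9420

0.94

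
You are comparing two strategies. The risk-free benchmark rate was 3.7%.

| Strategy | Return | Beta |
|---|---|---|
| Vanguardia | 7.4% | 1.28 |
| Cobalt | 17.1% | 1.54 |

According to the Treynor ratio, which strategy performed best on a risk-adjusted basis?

Cobalt

Vanguardia: Treynor = (7.4% − 3.7%) / 1.28 = 2.891
Cobalt: Treynor = (17.1% − 3.7%) / 1.54 = 8.701
Highest: Cobalt (8.701).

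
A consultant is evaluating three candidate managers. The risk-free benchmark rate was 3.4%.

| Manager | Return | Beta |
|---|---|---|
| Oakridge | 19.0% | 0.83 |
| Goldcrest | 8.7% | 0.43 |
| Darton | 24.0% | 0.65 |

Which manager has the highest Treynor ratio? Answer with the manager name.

Oakridge: Treynor = (19.0% − 3.4%) / 0.83 = 18.795
Goldcrest: Treynor = (8.7% − 3.4%) / 0.43 = 12.326
Darton: Treynor = (24.0% − 3.4%) / 0.65 = 31.692
Highest: Darton (31.692).

Darton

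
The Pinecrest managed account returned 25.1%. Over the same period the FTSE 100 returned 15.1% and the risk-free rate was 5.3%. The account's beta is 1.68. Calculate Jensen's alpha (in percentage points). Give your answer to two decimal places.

3.34

CAPM expected return = Rf + β(Rm − Rf) = 5.3% + 1.68 × (15.1% − 5.3%) = 5.3 + 1.68 × 9.80 = 21.7640%
Jensen's α = Rp − E[R] = 25.1% − 21.7640% = 3.3360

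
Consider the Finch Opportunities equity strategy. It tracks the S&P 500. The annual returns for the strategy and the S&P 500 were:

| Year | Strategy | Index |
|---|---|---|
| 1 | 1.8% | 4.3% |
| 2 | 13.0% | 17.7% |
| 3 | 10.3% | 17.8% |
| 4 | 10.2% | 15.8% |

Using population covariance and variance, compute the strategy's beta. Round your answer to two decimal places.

r̄p = 8.8250%,  r̄m = 13.9000%
Cov = Σ(rp − r̄p)(rm − r̄m) / 4 = 22.9175
Var(rm) = Σ(rm − r̄m)² / 4 = 31.3550
β = Cov / Var = 22.9175 / 31.3550 = 0.7309

0.73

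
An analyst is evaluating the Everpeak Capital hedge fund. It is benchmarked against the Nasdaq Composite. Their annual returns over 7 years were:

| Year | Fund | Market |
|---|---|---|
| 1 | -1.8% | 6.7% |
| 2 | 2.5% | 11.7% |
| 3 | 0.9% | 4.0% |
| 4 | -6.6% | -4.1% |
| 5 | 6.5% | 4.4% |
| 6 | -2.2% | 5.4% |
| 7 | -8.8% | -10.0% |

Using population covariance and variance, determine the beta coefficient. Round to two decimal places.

r̄p = -1.3571%,  r̄m = 2.5857%
Cov = Σ(rp − r̄p)(rm − r̄m) / 7 = 25.3049
Var(rm) = Σ(rm − r̄m)² / 7 = 45.1869
β = Cov / Var = 25.3049 / 45.1869 = 0.5600

0.56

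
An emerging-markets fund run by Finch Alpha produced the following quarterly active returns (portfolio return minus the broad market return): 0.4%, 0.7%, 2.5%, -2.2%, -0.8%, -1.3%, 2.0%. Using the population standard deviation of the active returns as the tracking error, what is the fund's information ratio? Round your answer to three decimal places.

μ = (0.4 + 0.7 + 2.5 − 2.2 − 0.8 − 1.3 + 2) / 7 = 1.30 / 7 = 0.1857%
Population σ = √[Σ(r − μ)² / 7] = √[17.8286 / 7] = √2.5469 = 1.5959%
IR = μ / tracking error = 0.1857 / 1.5959 = 0.1164

0.116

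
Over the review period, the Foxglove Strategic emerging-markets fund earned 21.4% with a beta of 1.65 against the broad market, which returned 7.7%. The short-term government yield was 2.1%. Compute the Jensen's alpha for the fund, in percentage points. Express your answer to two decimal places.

10.06

CAPM expected return = Rf + β(Rm − Rf) = 2.1% + 1.65 × (7.7% − 2.1%) = 2.1 + 1.65 × 5.60 = 11.3400%
Jensen's α = Rp − E[R] = 21.4% − 11.3400% = 10.0600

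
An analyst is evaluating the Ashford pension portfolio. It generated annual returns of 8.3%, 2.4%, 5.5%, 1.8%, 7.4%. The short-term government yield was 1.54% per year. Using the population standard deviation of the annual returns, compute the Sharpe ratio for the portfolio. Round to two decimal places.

r̄ = (8.3 + 2.4 + 5.5 + 1.8 + 7.4) / 5 = 5.0800%
Σ(r − r̄)² = (8.3 − 5.0800)² + (2.4 − 5.0800)² + (5.5 − 5.0800)² + … = 33.8680
population σ = √(33.8680 / 5) = √6.7736 = 2.6026%
Sharpe = (r̄ − rf) / σ = (5.0800 − 1.54) / 2.6026 = 3.5400 / 2.6026 = 1.3602

1.36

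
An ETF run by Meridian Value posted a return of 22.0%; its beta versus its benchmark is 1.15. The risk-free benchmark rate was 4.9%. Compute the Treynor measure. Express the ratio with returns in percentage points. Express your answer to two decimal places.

Treynor = (Rp − Rf) / β = (22.0% − 4.9%) / 1.15 = 17.10 / 1.15 = 14.8696

14.87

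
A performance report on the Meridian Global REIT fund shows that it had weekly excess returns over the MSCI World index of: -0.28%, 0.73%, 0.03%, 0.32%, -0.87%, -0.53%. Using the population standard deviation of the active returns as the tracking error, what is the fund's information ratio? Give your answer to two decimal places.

Mean return r̄ = -0.600 / 6 = -0.1000%
Σ(r − r̄)² = (-0.28 − (-0.1000))² + (0.73 − (-0.1000))² + (0.03 − (-0.1000))² + … = 1.6924
population σ = √(1.6924 / 6) = √0.2821 = 0.5311%
IR = r̄ / tracking error = -0.1000 / 0.5311 = -0.1883

-0.19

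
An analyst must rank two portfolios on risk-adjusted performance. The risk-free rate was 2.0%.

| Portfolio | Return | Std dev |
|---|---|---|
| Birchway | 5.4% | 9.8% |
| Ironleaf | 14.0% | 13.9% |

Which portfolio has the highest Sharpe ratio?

Birchway: Sharpe ratio = (5.4% − 2.0%) / 9.8% = 0.347
Ironleaf: Sharpe ratio = (14.0% − 2.0%) / 13.9% = 0.863
Highest: Ironleaf (0.863).

Ironleaf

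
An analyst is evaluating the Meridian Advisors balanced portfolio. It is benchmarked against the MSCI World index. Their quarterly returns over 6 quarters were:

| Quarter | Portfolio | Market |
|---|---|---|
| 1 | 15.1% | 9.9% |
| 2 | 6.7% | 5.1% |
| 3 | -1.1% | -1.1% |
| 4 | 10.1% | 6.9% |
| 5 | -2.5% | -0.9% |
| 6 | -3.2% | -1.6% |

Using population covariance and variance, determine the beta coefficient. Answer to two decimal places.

r̄p = 4.1833%,  r̄m = 3.0500%
Cov = Σ(rp − r̄p)(rm − r̄m) / 6 = 30.8958
Var(rm) = Σ(rm − r̄m)² / 6 = 20.0658
β = Cov / Var = 30.8958 / 20.0658 = 1.5397

1.54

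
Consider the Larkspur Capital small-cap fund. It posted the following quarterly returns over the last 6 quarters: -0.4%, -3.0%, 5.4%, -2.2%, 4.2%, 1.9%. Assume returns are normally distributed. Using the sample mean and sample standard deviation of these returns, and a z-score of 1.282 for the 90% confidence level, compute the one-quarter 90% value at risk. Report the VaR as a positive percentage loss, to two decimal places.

r̄ = (-0.4 − 3 + 5.4 − 2.2 + 4.2 + 1.9) / 6 = 5.90 / 6 = 0.9833%
Σ(r − r̄)² = (-0.4 − 0.9833)² + (-3 − 0.9833)² + … = 58.6083
sample σ = √(58.6083 / 5) = √11.7217 = 3.4237%
VaR = −(r̄ − z·σ) = −(0.9833 − 1.282 × 3.4237) = −(-3.4059) = 3.4059%

3.41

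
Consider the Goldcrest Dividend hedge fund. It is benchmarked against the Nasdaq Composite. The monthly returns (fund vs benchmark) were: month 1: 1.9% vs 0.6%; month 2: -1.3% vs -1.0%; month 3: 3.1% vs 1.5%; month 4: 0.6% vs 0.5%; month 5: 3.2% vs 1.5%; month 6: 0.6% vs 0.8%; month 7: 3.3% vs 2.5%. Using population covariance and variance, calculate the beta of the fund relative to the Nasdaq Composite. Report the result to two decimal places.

r̄p = 1.6286%,  r̄m = 0.9143%
Cov = Σ(rp − r̄p)(rm − r̄m) / 7 = 1.4996
Var(rm) = Σ(rm − r̄m)² / 7 = 1.0212
β = Cov / Var = 1.4996 / 1.0212 = 1.4685

1.47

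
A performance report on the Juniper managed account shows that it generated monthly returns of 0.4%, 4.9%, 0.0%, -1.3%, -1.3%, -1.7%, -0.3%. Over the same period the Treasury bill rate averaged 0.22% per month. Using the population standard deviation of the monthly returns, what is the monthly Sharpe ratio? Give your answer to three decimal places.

-0.058

μ = (0.4 + 4.9 + 0 − 1.3 − 1.3 − 1.7 − 0.3) / 7 = 0.70 / 7 = 0.1000%
Σ(r − μ)² = 30.4600; population σ = √(30.4600/7) = 2.0860%
Sharpe = (μ − rf) / σ = (0.1000 − 0.22) / 2.0860 = -0.1200 / 2.0860 = -0.0575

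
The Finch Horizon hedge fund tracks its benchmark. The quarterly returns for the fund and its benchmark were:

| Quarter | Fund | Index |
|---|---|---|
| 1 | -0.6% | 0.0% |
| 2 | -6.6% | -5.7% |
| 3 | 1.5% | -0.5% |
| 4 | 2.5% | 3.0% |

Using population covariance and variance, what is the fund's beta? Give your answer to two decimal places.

r̄p = -0.8000%,  r̄m = -0.8000%
Cov = Σ(rp − r̄p)(rm − r̄m) / 4 = 10.4525
Var(rm) = Σ(rm − r̄m)² / 4 = 9.7950
β = Cov / Var = 10.4525 / 9.7950 = 1.0671

1.07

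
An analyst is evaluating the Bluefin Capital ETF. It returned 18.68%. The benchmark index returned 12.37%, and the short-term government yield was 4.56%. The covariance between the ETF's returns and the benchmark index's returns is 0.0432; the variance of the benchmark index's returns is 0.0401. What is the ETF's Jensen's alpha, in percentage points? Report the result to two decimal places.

5.71

β = Cov / Var = 0.0432 / 0.0401 = 1.0773
E[R] = Rf + β(Rm − Rf) = 4.56% + 1.0773 × (12.37% − 4.56%) = 12.9737%
α = Rp − E[R] = 18.68% − 12.9737% = 5.7063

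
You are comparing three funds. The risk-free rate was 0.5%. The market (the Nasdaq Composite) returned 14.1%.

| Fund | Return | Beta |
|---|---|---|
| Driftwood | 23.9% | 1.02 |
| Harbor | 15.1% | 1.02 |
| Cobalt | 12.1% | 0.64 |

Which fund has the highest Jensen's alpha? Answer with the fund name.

Driftwood: α = 23.9% − [0.5% + 1.02 × (14.1% − 0.5%)] = 9.528
Harbor: α = 15.1% − [0.5% + 1.02 × (14.1% − 0.5%)] = 0.728
Cobalt: α = 12.1% − [0.5% + 0.64 × (14.1% − 0.5%)] = 2.896
Highest: Driftwood (9.528).

Driftwood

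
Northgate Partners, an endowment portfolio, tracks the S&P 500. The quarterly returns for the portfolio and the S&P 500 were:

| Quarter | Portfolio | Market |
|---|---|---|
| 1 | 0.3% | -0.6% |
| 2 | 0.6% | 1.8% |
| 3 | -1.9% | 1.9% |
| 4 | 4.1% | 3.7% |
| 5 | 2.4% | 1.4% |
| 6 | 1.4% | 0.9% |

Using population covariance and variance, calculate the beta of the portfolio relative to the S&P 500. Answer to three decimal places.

0.670

r̄p = 1.1500%,  r̄m = 1.5167%
Cov = Σ(rp − r̄p)(rm − r̄m) / 6 = 1.1025
Var(rm) = Σ(rm − r̄m)² / 6 = 1.6447
β = Cov / Var = 1.1025 / 1.6447 = 0.6703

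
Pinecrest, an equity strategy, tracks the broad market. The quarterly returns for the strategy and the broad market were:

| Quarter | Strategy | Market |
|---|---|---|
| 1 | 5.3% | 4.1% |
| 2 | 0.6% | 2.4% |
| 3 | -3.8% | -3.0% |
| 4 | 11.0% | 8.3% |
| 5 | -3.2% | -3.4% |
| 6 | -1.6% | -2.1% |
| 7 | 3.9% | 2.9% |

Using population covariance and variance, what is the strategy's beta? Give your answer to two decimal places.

r̄p = 1.7429%,  r̄m = 1.3143%
Cov = Σ(rp − r̄p)(rm − r̄m) / 7 = 19.3408
Var(rm) = Σ(rm − r̄m)² / 7 = 16.1069
β = Cov / Var = 19.3408 / 16.1069 = 1.2008

1.20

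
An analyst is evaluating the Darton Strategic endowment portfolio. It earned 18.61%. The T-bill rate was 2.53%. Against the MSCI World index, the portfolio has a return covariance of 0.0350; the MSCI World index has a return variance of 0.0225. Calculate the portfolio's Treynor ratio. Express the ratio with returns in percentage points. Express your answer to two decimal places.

β = Cov / Var = 0.0350 / 0.0225 = 1.5556
Treynor = (Rp − Rf) / β = (18.61% − 2.53%) / 1.5556 = 16.08 / 1.5556 = 10.3368

10.34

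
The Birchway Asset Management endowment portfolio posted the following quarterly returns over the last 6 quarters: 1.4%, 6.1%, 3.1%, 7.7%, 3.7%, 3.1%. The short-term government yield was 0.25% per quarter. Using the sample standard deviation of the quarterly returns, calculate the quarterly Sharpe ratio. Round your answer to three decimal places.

μ = (1.4 + 6.1 + 3.1 + 7.7 + 3.7 + 3.1) / 6 = 25.10 / 6 = 4.1833%
Sample σ = √[Σ(r − μ)² / 5] = √[26.3683 / 5] = √5.2737 = 2.2965%
Sharpe = (μ − rf) / σ = (4.1833 − 0.25) / 2.2965 = 3.9333 / 2.2965 = 1.7127

1.713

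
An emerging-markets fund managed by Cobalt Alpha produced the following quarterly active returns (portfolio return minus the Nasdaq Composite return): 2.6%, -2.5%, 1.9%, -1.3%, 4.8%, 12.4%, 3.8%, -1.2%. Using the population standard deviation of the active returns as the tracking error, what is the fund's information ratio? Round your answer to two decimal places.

0.58

r̄ = (2.6 − 2.5 + 1.9 − 1.3 + 4.8 + 12.4 + 3.8 − 1.2) / 8 = 20.50 / 8 = 2.5625%
Population std dev = √[158.4588 / 8] = 4.4505%
IR = r̄ / tracking error = 2.5625 / 4.4505 = 0.5758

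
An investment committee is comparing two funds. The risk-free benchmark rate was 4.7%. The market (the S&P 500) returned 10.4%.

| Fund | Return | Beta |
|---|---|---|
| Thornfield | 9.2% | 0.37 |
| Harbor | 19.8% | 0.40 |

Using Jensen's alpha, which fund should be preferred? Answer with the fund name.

Harbor

Thornfield: α = 9.2% − [4.7% + 0.37 × (10.4% − 4.7%)] = 2.391
Harbor: α = 19.8% − [4.7% + 0.40 × (10.4% − 4.7%)] = 12.820
Highest: Harbor (12.820).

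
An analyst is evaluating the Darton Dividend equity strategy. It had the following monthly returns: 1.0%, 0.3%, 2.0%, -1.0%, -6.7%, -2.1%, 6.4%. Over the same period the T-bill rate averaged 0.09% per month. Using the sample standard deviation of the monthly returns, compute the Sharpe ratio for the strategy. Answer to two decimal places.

r̄ = (1 + 0.3 + 2 − 1 − 6.7 − 2.1 + 6.4) / 7 = -0.0143%
Sample σ = √[Σ(r − r̄)² / 6] = √[96.3486 / 6] = √16.0581 = 4.0073%
Sharpe = (r̄ − rf) / σ = (-0.0143 − 0.09) / 4.0073 = -0.1043 / 4.0073 = -0.0260

-0.03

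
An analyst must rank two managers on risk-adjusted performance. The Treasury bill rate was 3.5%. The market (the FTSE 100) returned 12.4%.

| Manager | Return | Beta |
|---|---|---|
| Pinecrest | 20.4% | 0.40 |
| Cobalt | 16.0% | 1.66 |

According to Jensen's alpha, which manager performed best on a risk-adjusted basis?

Pinecrest: α = 20.4% − [3.5% + 0.40 × (12.4% − 3.5%)] = 13.340
Cobalt: α = 16.0% − [3.5% + 1.66 × (12.4% − 3.5%)] = -2.274
Highest: Pinecrest (13.340).

Pinecrest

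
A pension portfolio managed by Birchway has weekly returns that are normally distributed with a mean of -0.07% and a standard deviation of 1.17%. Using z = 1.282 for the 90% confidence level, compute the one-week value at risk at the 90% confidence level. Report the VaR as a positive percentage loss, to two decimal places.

VaR (as % loss) = −(μ − z·σ) = −(-0.07% − 1.282 × 1.17%) = −(-1.56994%) = 1.56994%

1.57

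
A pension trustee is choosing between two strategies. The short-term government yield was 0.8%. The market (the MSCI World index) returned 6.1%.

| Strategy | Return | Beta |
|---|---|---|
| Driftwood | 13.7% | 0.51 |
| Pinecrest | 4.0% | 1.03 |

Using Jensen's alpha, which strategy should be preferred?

Driftwood: α = 13.7% − [0.8% + 0.51 × (6.1% − 0.8%)] = 10.197
Pinecrest: α = 4.0% − [0.8% + 1.03 × (6.1% − 0.8%)] = -2.259
Highest: Driftwood (10.197).

Driftwood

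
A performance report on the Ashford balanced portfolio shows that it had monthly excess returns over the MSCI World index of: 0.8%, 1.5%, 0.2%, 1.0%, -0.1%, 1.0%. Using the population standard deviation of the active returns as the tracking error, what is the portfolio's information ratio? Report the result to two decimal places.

1.37

r̄ = (0.8 + 1.5 + 0.2 + 1 − 0.1 + 1) / 6 = 0.7333%
Population std dev = √[1.7133 / 6] = 0.5344%
IR = r̄ / tracking error = 0.7333 / 0.5344 = 1.3722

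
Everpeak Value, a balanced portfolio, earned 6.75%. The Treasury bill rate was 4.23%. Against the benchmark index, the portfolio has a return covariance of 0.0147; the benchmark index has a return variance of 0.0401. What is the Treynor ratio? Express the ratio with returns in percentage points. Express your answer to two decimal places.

β = Cov / Var = 0.0147 / 0.0401 = 0.3666
Treynor = (Rp − Rf) / β = (6.75% − 4.23%) / 0.3666 = 2.52 / 0.3666 = 6.8740

6.87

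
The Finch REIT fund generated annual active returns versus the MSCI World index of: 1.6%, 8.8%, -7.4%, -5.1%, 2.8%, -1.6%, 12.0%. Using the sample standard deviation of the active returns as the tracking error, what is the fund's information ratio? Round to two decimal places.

0.23

r̄ = (1.6 + 8.8 − 7.4 − 5.1 + 2.8 − 1.6 + 12) / 7 = 11.10 / 7 = 1.5857%
Σ(r − r̄)² = (1.6 − 1.5857)² + (8.8 − 1.5857)² + … = 297.5686
sample σ = √(297.5686 / 6) = √49.5948 = 7.0424%
IR = r̄ / tracking error = 1.5857 / 7.0424 = 0.2252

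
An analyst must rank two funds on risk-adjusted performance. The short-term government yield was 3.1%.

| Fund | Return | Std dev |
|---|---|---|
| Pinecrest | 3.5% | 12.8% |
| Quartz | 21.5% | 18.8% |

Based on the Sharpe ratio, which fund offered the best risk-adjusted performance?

Quartz

Pinecrest: Sharpe ratio = (3.5% − 3.1%) / 12.8% = 0.031
Quartz: Sharpe ratio = (21.5% − 3.1%) / 18.8% = 0.979
Highest: Quartz (0.979).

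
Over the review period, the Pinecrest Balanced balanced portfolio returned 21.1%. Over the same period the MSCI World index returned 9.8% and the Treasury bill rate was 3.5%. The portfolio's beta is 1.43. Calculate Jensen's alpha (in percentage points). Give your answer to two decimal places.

8.59

CAPM expected return = Rf + β(Rm − Rf) = 3.5% + 1.43 × (9.8% − 3.5%) = 3.5 + 1.43 × 6.30 = 12.5090%
Jensen's α = Rp − E[R] = 21.1% − 12.5090% = 8.5910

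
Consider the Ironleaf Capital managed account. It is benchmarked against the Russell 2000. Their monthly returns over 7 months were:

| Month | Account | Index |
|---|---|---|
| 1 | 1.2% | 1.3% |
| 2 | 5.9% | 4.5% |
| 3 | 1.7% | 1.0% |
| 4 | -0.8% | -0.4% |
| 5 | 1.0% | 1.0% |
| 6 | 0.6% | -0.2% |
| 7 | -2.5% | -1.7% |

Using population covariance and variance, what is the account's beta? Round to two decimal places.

r̄p = 1.0143%,  r̄m = 0.7857%
Cov = Σ(rp − r̄p)(rm − r̄m) / 7 = 4.2402
Var(rm) = Σ(rm − r̄m)² / 7 = 3.2441
β = Cov / Var = 4.2402 / 3.2441 = 1.3070

1.31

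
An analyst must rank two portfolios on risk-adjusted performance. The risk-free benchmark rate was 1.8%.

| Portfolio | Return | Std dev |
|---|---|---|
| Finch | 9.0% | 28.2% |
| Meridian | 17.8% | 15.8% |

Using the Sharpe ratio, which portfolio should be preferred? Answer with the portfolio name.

Finch: Sharpe ratio = (9.0% − 1.8%) / 28.2% = 0.255
Meridian: Sharpe ratio = (17.8% − 1.8%) / 15.8% = 1.013
Highest: Meridian (1.013).

Meridian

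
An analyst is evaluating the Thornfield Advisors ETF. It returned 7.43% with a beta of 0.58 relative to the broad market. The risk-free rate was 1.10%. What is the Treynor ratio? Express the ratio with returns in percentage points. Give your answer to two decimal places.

Treynor = (Rp − Rf) / β = (7.43% − 1.10%) / 0.58 = 6.33 / 0.58 = 10.9138

10.91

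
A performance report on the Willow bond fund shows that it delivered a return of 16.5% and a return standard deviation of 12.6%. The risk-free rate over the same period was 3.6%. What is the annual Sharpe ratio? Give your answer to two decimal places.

1.02

Sharpe = (Rp − Rf) / σp = (16.5% − 3.6%) / 12.6% = 12.90% / 12.6% = 1.0238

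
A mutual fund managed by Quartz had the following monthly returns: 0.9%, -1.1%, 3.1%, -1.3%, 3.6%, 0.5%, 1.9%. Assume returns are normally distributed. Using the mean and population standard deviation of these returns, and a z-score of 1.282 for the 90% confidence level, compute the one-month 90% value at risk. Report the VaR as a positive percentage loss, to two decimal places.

r̄ = (0.9 − 1.1 + 3.1 − 1.3 + 3.6 + 0.5 + 1.9) / 7 = 1.0857%
Population σ = √[Σ(r − r̄)² / 7] = √[21.8886 / 7] = √3.1269 = 1.7683%
VaR = −(r̄ − z·σ) = −(1.0857 − 1.282 × 1.7683) = −(-1.1813) = 1.1813%

1.18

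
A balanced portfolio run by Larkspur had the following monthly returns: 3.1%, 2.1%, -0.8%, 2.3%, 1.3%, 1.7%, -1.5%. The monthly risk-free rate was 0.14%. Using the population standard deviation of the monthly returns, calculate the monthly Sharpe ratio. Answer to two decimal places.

r̄ = (3.1 + 2.1 − 0.8 + 2.3 + 1.3 + 1.7 − 1.5) / 7 = 8.20 / 7 = 1.1714%
Population std dev = √[17.1743 / 7] = 1.5664%
Sharpe = (r̄ − rf) / σ = (1.1714 − 0.14) / 1.5664 = 1.0314 / 1.5664 = 0.6585

0.66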